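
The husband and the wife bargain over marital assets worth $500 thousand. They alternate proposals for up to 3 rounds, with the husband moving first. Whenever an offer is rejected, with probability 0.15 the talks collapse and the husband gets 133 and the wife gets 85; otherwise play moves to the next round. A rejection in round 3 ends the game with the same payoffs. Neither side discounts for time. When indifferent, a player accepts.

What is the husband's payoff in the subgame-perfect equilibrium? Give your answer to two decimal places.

379.05

Round 3 (the husband proposes): the wife gets 85 if talks fail, so the husband offers 85 and keeps 415.
Round 2 (the wife proposes): rejecting gives the husband an expected 0.85 × 415 + 0.15 × 133 = 372.7; the wife offers that and keeps 127.3.
Round 1 (the husband proposes): rejecting gives the wife an expected 0.85 × 127.3 + 0.15 × 85 = 120.955, so the husband offers 120.955, keeping 379.045.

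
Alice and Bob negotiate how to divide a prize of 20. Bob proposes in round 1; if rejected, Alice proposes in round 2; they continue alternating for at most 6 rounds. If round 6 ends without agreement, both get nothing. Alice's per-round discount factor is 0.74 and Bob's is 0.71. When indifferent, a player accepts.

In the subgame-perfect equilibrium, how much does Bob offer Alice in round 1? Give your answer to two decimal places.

Round 6 (Alice proposes): Bob will accept anything ≥ 0, so Alice offers 0 and keeps 20.
Round 5 (Bob proposes): Alice can get 20 next round, worth 0.74 × 20 = 14.8 now. Bob offers 14.8 and keeps 20 − 14.8 = 5.2.
Round 4 (Alice proposes): Bob can get 5.2 next round, worth 0.71 × 5.2 = 3.692 now. Alice offers 3.692 and keeps 20 − 3.692 = 16.308.
Round 3 (Bob proposes): Alice can get 16.308 next round, worth 0.74 × 16.308 = 12.06792 now; Bob offers that and keeps 7.93208.
Round 2 (Alice proposes): Bob can get 7.93208 next round, worth 0.71 × 7.93208 = 5.6317768 now, so Alice offers 5.6317768, keeping 14.3682232.
Round 1 (Bob proposes): Alice can get 14.3682232 next round, worth 0.74 × 14.3682232 = 10.632485168 now; Bob offers that and keeps 9.367514832.

10.63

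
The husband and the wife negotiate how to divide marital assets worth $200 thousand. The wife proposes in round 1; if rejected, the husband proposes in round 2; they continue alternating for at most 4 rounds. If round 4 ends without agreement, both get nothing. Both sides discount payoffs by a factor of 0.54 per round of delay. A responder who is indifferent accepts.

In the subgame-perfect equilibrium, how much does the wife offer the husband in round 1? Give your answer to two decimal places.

81.17

Round 4 (the husband proposes): the wife will accept anything ≥ 0, so the husband offers 0 and keeps 200.
Round 3 (the wife proposes): the husband can get 200 next round, worth 0.54 × 200 = 108 now, so the wife offers 108, keeping 92.
Round 2 (the husband proposes): the wife can get 92 next round, worth 0.54 × 92 = 49.68 now, so the husband offers 49.68, keeping 150.32.
Round 1 (the wife proposes): the husband can get 150.32 next round, worth 0.54 × 150.32 = 81.1728 now. The wife offers 81.1728 and keeps 200 − 81.1728 = 118.8272.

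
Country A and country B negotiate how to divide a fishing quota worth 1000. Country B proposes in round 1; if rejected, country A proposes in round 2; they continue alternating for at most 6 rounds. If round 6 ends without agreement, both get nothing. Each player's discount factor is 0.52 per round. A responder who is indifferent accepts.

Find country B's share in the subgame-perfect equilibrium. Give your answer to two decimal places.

Round 6 (country A proposes): country B will accept anything ≥ 0, so country A offers 0 and keeps 1000.
Round 5 (country B proposes): country A can get 1000 next round, worth 0.52 × 1000 = 520 now; country B offers that and keeps 480.
Round 4 (country A proposes): country B can get 480 next round, worth 0.52 × 480 = 249.6 now. Country A offers 249.6 and keeps 1000 − 249.6 = 750.4.
Round 3 (country B proposes): country A can get 750.4 next round, worth 0.52 × 750.4 = 390.208 now; country B offers that and keeps 609.792.
Round 2 (country A proposes): country B can get 609.792 next round, worth 0.52 × 609.792 = 317.09184 now. Country A offers 317.09184 and keeps 1000 − 317.09184 = 682.90816.
Round 1 (country B proposes): country A can get 682.90816 next round, worth 0.52 × 682.90816 = 355.1122432 now; country B offers that and keeps 644.8877568.

644.89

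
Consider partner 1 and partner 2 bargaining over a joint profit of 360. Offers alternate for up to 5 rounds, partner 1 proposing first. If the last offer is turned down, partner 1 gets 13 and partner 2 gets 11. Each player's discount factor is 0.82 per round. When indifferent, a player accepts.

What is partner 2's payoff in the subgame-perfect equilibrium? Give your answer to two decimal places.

93.84

Round 5 (partner 1 proposes): partner 2 gets 11 if talks fail, so partner 1 offers 11 and keeps 349.
Round 4 (partner 2 proposes): partner 1 can get 349 next round, worth 0.82 × 349 = 286.18 now, so partner 2 offers 286.18, keeping 73.82.
Round 3 (partner 1 proposes): partner 2 can get 73.82 next round, worth 0.82 × 73.82 = 60.5324 now, so partner 1 offers 60.5324, keeping 299.4676.
Round 2 (partner 2 proposes): partner 1 can get 299.4676 next round, worth 0.82 × 299.4676 = 245.563432 now, so partner 2 offers 245.563432, keeping 114.436568.
Round 1 (partner 1 proposes): partner 2 can get 114.436568 next round, worth 0.82 × 114.436568 = 93.83798576 now; partner 1 offers that and keeps 266.16201424.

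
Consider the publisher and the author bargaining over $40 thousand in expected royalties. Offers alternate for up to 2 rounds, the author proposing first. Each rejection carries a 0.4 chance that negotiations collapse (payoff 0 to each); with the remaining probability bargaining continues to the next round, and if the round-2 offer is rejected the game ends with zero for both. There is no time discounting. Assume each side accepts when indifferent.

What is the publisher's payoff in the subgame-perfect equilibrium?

By backward induction:
Round 2 (the publisher proposes): the author will accept anything ≥ 0, so the publisher offers 0 and keeps 40.
Round 1 (the author proposes): rejecting gives the publisher an expected 0.6 × 40 = 24; the author offers that and keeps 16.

24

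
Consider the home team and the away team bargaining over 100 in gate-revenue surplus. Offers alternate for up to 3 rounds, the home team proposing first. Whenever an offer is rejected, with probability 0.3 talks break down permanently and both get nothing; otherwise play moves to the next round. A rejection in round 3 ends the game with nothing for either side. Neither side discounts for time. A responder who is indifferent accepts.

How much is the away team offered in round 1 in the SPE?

Round 3 (the home team proposes): rejection yields 0 for the away team; the home team offers 0 and keeps 100.
Round 2 (the away team proposes): rejecting gives the home team an expected 0.7 × 100 = 70. The away team offers 70 and keeps 100 − 70 = 30.
Round 1 (the home team proposes): rejecting gives the away team an expected 0.7 × 30 = 21, so the home team offers 21, keeping 79.

21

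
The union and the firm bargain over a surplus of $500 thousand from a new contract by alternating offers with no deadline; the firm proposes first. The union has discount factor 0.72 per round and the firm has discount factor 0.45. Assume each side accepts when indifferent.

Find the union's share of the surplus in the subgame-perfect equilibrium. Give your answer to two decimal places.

In a stationary SPE each proposer offers the other exactly their discounted continuation value.
If the firm keeps x when proposing and the union keeps y when proposing, then x = 500 − 0.72y and y = 500 − 0.45x.
Solving: x = 500(1 − 0.72) / (1 − 0.45·0.72) = 140 / 0.676 ≈ 207.1006.
The union gets 500 − 207.1006 ≈ 292.8994.

292.90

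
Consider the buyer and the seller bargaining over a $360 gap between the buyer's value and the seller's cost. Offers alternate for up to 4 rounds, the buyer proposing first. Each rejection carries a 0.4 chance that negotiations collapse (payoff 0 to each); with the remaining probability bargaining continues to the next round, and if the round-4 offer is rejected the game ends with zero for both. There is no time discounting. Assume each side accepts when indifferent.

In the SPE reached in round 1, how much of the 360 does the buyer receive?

Round 4 (the seller proposes): rejection yields 0 for the buyer; the seller offers 0 and keeps 360.
Round 3 (the buyer proposes): rejecting gives the seller an expected 0.6 × 360 = 216. The buyer offers 216 and keeps 360 − 216 = 144.
Round 2 (the seller proposes): rejecting gives the buyer an expected 0.6 × 144 = 86.4; the seller offers that and keeps 273.6.
Round 1 (the buyer proposes): rejecting gives the seller an expected 0.6 × 273.6 = 164.16, so the buyer offers 164.16, keeping 195.84.

195.84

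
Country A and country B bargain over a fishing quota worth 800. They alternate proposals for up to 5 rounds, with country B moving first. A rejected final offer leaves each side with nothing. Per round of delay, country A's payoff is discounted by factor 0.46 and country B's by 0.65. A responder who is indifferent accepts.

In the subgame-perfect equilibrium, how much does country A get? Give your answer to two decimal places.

Solve by backward induction from round 5.
Round 5 (country B proposes): country A will accept anything ≥ 0, so country B offers 0 and keeps 800.
Round 4 (country A proposes): country B can get 800 next round, worth 0.65 × 800 = 520 now; country A offers that and keeps 280.
Round 3 (country B proposes): country A can get 280 next round, worth 0.46 × 280 = 128.8 now; country B offers that and keeps 671.2.
Round 2 (country A proposes): country B can get 671.2 next round, worth 0.65 × 671.2 = 436.28 now. Country A offers 436.28 and keeps 800 − 436.28 = 363.72.
Round 1 (country B proposes): country A can get 363.72 next round, worth 0.46 × 363.72 = 167.3112 now, so country B offers 167.3112, keeping 632.6888.

167.31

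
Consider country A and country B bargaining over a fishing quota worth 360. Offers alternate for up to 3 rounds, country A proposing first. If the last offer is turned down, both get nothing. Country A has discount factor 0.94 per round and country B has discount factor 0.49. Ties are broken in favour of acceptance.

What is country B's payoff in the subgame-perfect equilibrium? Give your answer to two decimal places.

10.58

Work backward from the last round.
Round 3 (country A proposes): country B will accept anything ≥ 0, so country A offers 0 and keeps 360.
Round 2 (country B proposes): country A can get 360 next round, worth 0.94 × 360 = 338.4 now, so country B offers 338.4, keeping 21.6.
Round 1 (country A proposes): country B can get 21.6 next round, worth 0.49 × 21.6 = 10.584 now, so country A offers 10.584, keeping 349.416.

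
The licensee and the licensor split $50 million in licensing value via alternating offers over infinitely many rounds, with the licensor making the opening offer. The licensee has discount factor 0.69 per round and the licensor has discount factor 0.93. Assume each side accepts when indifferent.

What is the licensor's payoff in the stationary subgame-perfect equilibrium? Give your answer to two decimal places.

43.26

In a stationary SPE each proposer offers the other exactly their discounted continuation value.
If the licensor keeps x when proposing and the licensee keeps y when proposing, then x = 50 − 0.69y and y = 50 − 0.93x.
Solving: x = 50(1 − 0.69) / (1 − 0.93·0.69) = 15.5 / 0.3583 ≈ 43.2598.
The licensee gets 50 − 43.2598 ≈ 6.7402.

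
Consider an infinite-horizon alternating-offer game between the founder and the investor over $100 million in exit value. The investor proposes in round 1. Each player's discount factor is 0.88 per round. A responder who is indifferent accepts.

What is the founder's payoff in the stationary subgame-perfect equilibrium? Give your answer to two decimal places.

Let x be the investor's share when the investor proposes and y be the founder's share when the founder proposes.
The founder accepts iff offered ≥ 0.88·y, so x = 100 − 0.88y. Symmetrically y = 100 − 0.88x.
Substituting: x = 100 − 0.88(100 − 0.88x), giving x(1 − 0.88·0.88) = 100(1 − 0.88).
So x = 100 × 0.12 / 0.2256 ≈ 53.1915, and the founder receives 100 − x ≈ 46.8085.

46.81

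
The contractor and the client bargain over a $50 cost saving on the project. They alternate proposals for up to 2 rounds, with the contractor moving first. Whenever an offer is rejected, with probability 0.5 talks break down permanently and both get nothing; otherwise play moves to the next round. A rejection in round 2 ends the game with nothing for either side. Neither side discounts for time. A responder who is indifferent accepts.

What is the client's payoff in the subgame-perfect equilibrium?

25

Round 2 (the client proposes): the contractor will accept anything ≥ 0, so the client offers 0 and keeps 50.
Round 1 (the contractor proposes): rejecting gives the client an expected 0.5 × 50 = 25; the contractor offers that and keeps 25.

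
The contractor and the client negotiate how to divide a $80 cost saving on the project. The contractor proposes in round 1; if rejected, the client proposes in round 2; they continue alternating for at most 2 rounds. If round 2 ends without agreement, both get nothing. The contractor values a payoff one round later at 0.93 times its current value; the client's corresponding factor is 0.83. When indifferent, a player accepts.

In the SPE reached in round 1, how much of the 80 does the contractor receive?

Round 2 (the client proposes): the contractor will accept anything ≥ 0, so the client offers 0 and keeps 80.
Round 1 (the contractor proposes): the client can get 80 next round, worth 0.83 × 80 = 66.4 now, so the contractor offers 66.4, keeping 13.6.

13.6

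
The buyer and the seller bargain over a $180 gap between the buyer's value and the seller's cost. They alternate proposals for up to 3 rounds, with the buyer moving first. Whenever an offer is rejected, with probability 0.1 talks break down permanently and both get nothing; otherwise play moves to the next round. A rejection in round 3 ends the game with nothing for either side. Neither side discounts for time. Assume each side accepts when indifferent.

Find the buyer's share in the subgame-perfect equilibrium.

163.8

By backward induction:
Round 3 (the buyer proposes): the seller will accept anything ≥ 0, so the buyer offers 0 and keeps 180.
Round 2 (the seller proposes): rejecting gives the buyer an expected 0.9 × 180 = 162, so the seller offers 162, keeping 18.
Round 1 (the buyer proposes): rejecting gives the seller an expected 0.9 × 18 = 16.2; the buyer offers that and keeps 163.8.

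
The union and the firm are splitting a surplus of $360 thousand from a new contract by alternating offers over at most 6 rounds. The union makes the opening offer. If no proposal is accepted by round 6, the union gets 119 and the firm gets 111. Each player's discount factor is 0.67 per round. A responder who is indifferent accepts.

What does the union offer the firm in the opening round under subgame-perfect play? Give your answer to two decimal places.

147.86

Round 6 (the firm proposes): the union gets 119 if talks fail, so the firm offers 119 and keeps 241.
Round 5 (the union proposes): the firm can get 241 next round, worth 0.67 × 241 = 161.47 now. The union offers 161.47 and keeps 360 − 161.47 = 198.53.
Round 4 (the firm proposes): the union can get 198.53 next round, worth 0.67 × 198.53 = 133.0151 now; the firm offers that and keeps 226.9849.
Round 3 (the union proposes): the firm can get 226.9849 next round, worth 0.67 × 226.9849 = 152.079883 now; the union offers that and keeps 207.920117.
Round 2 (the firm proposes): the union can get 207.920117 next round, worth 0.67 × 207.920117 = 139.30647839 now; the firm offers that and keeps 220.69352161.
Round 1 (the union proposes): the firm can get 220.69352161 next round, worth 0.67 × 220.69352161 = 147.8646594787 now. The union offers 147.8646594787 and keeps 360 − 147.8646594787 = 212.1353405213.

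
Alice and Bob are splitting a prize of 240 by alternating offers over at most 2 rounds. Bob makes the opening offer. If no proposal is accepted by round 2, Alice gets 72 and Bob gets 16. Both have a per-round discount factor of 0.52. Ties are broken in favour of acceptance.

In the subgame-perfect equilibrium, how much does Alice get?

116.48

Round 2 (Alice proposes): Bob gets 16 if talks fail, so Alice offers 16 and keeps 224.
Round 1 (Bob proposes): Alice can get 224 next round, worth 0.52 × 224 = 116.48 now; Bob offers that and keeps 123.52.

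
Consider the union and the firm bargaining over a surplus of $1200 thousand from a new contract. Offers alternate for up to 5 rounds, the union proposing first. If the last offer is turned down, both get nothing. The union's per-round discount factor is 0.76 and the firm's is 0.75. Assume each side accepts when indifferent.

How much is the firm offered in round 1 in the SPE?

Round 5 (the union proposes): the firm will accept anything ≥ 0, so the union offers 0 and keeps 1200.
Round 4 (the firm proposes): the union can get 1200 next round, worth 0.76 × 1200 = 912 now, so the firm offers 912, keeping 288.
Round 3 (the union proposes): the firm can get 288 next round, worth 0.75 × 288 = 216 now. The union offers 216 and keeps 1200 − 216 = 984.
Round 2 (the firm proposes): the union can get 984 next round, worth 0.76 × 984 = 747.84 now. The firm offers 747.84 and keeps 1200 − 747.84 = 452.16.
Round 1 (the union proposes): the firm can get 452.16 next round, worth 0.75 × 452.16 = 339.12 now; the union offers that and keeps 860.88.

339.12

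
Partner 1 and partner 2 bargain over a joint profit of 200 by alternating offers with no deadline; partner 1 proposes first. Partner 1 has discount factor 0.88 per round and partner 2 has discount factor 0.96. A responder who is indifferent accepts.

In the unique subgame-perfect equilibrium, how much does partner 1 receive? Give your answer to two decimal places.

In a stationary SPE each proposer offers the other exactly their discounted continuation value.
If partner 1 keeps x when proposing and partner 2 keeps y when proposing, then x = 200 − 0.96y and y = 200 − 0.88x.
Solving: x = 200(1 − 0.96) / (1 − 0.88·0.96) = 8 / 0.1552 ≈ 51.5464.
Partner 2 gets 200 − 51.5464 ≈ 148.4536.

51.55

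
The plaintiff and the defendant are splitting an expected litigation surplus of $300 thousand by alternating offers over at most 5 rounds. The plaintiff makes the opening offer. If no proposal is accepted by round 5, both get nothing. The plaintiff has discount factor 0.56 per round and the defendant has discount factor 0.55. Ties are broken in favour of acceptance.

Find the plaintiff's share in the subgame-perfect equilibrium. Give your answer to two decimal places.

205.04

By backward induction:
Round 5 (the plaintiff proposes): rejection yields 0 for the defendant; the plaintiff offers 0 and keeps 300.
Round 4 (the defendant proposes): the plaintiff can get 300 next round, worth 0.56 × 300 = 168 now. The defendant offers 168 and keeps 300 − 168 = 132.
Round 3 (the plaintiff proposes): the defendant can get 132 next round, worth 0.55 × 132 = 72.6 now; the plaintiff offers that and keeps 227.4.
Round 2 (the defendant proposes): the plaintiff can get 227.4 next round, worth 0.56 × 227.4 = 127.344 now. The defendant offers 127.344 and keeps 300 − 127.344 = 172.656.
Round 1 (the plaintiff proposes): the defendant can get 172.656 next round, worth 0.55 × 172.656 = 94.9608 now; the plaintiff offers that and keeps 205.0392.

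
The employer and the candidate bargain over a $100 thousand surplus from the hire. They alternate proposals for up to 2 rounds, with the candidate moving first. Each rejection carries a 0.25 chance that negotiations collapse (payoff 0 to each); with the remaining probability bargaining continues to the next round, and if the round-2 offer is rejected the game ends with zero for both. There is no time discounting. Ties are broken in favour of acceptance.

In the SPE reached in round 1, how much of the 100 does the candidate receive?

25

By backward induction:
Round 2 (the employer proposes): rejection yields 0 for the candidate; the employer offers 0 and keeps 100.
Round 1 (the candidate proposes): rejecting gives the employer an expected 0.75 × 100 = 75; the candidate offers that and keeps 25.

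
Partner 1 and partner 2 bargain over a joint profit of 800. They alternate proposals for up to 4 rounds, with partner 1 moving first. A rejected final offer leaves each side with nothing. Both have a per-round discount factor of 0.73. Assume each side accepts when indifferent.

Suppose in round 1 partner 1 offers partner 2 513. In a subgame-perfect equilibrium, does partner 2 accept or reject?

Accept

Round 4 (partner 2 proposes): rejection yields 0 for partner 1; partner 2 offers 0 and keeps 800.
Round 3 (partner 1 proposes): partner 2 can get 800 next round, worth 0.73 × 800 = 584 now; partner 1 offers that and keeps 216.
Round 2 (partner 2 proposes): partner 1 can get 216 next round, worth 0.73 × 216 = 157.68 now. Partner 2 offers 157.68 and keeps 800 − 157.68 = 642.32.
So by rejecting in round 1, partner 2 gets 642.32 next round, worth 0.73 × 642.32 = 468.8936 now.
Offer 513 ≥ 468.8936, so partner 2 accepts.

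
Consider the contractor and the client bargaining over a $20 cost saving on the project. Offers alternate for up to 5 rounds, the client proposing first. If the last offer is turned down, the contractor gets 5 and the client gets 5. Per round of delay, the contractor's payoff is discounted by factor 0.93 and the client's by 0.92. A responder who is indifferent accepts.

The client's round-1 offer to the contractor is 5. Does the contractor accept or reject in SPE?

Reject

Round 5 (the client proposes): the contractor gets 5 if talks fail, so the client offers 5 and keeps 15.
Round 4 (the contractor proposes): the client can get 15 next round, worth 0.92 × 15 = 13.8 now, so the contractor offers 13.8, keeping 6.2.
Round 3 (the client proposes): the contractor can get 6.2 next round, worth 0.93 × 6.2 = 5.766 now. The client offers 5.766 and keeps 20 − 5.766 = 14.234.
Round 2 (the contractor proposes): the client can get 14.234 next round, worth 0.92 × 14.234 = 13.09528 now, so the contractor offers 13.09528, keeping 6.90472.
So by rejecting in round 1, the contractor gets 6.90472 next round, worth 0.93 × 6.90472 = 6.4213896 now.
Offer 5 < 6.4213896, so the contractor rejects.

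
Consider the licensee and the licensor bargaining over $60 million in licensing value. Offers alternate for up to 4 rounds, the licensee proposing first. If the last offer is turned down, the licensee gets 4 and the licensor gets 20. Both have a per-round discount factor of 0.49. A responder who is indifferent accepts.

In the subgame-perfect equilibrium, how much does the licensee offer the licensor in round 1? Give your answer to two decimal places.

21.58

Solve by backward induction from round 4.
Round 4 (the licensor proposes): the licensee gets 4 if talks fail, so the licensor offers 4 and keeps 56.
Round 3 (the licensee proposes): the licensor can get 56 next round, worth 0.49 × 56 = 27.44 now. The licensee offers 27.44 and keeps 60 − 27.44 = 32.56.
Round 2 (the licensor proposes): the licensee can get 32.56 next round, worth 0.49 × 32.56 = 15.9544 now. The licensor offers 15.9544 and keeps 60 − 15.9544 = 44.0456.
Round 1 (the licensee proposes): the licensor can get 44.0456 next round, worth 0.49 × 44.0456 = 21.582344 now, so the licensee offers 21.582344, keeping 38.417656.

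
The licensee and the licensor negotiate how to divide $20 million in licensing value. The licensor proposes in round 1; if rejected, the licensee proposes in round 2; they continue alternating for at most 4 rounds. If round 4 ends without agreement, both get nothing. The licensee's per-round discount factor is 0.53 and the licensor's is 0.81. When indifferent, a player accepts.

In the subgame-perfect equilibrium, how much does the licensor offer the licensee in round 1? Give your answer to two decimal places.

6.56

Round 4 (the licensee proposes): rejection yields 0 for the licensor; the licensee offers 0 and keeps 20.
Round 3 (the licensor proposes): the licensee can get 20 next round, worth 0.53 × 20 = 10.6 now. The licensor offers 10.6 and keeps 20 − 10.6 = 9.4.
Round 2 (the licensee proposes): the licensor can get 9.4 next round, worth 0.81 × 9.4 = 7.614 now. The licensee offers 7.614 and keeps 20 − 7.614 = 12.386.
Round 1 (the licensor proposes): the licensee can get 12.386 next round, worth 0.53 × 12.386 = 6.56458 now. The licensor offers 6.56458 and keeps 20 − 6.56458 = 13.43542.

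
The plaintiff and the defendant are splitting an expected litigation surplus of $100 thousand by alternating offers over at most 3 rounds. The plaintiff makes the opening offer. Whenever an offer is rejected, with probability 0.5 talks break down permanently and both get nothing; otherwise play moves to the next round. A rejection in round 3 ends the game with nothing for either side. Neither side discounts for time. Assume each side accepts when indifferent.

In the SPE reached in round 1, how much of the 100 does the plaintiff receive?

75

Round 3 (the plaintiff proposes): the defendant will accept anything ≥ 0, so the plaintiff offers 0 and keeps 100.
Round 2 (the defendant proposes): rejecting gives the plaintiff an expected 0.5 × 100 = 50; the defendant offers that and keeps 50.
Round 1 (the plaintiff proposes): rejecting gives the defendant an expected 0.5 × 50 = 25, so the plaintiff offers 25, keeping 75.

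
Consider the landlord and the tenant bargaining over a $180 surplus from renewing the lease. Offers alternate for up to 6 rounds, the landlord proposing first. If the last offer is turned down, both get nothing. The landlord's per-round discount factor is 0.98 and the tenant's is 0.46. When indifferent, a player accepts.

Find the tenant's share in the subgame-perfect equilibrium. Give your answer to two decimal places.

19.23

Round 6 (the tenant proposes): the landlord will accept anything ≥ 0, so the tenant offers 0 and keeps 180.
Round 5 (the landlord proposes): the tenant can get 180 next round, worth 0.46 × 180 = 82.8 now. The landlord offers 82.8 and keeps 180 − 82.8 = 97.2.
Round 4 (the tenant proposes): the landlord can get 97.2 next round, worth 0.98 × 97.2 = 95.256 now. The tenant offers 95.256 and keeps 180 − 95.256 = 84.744.
Round 3 (the landlord proposes): the tenant can get 84.744 next round, worth 0.46 × 84.744 = 38.98224 now. The landlord offers 38.98224 and keeps 180 − 38.98224 = 141.01776.
Round 2 (the tenant proposes): the landlord can get 141.01776 next round, worth 0.98 × 141.01776 = 138.1974048 now. The tenant offers 138.1974048 and keeps 180 − 138.1974048 = 41.8025952.
Round 1 (the landlord proposes): the tenant can get 41.8025952 next round, worth 0.46 × 41.8025952 = 19.229193792 now. The landlord offers 19.229193792 and keeps 180 − 19.229193792 = 160.770806208.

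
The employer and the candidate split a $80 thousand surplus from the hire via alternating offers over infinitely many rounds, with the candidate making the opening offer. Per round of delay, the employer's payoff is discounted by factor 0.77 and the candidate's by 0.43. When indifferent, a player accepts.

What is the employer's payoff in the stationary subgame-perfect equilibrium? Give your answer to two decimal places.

52.49

When the candidate proposes, the employer accepts any offer worth at least 0.77 times what the employer would get by proposing next round; and vice versa.
This gives x = 80 − 0.77y and y = 80 − 0.43x, where x and y are each side's share when it proposes.
Hence (1 − 0.77·0.43)x = 80(1 − 0.77), i.e. 0.6689·x = 18.4.
x ≈ 27.5078; the employer's share is 80 − x ≈ 52.4922.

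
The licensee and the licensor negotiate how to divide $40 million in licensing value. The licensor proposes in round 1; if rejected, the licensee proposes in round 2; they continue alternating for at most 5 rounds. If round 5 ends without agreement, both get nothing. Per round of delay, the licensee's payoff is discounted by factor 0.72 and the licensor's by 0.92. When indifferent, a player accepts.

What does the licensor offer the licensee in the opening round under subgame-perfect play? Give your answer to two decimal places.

Round 5 (the licensor proposes): the licensee will accept anything ≥ 0, so the licensor offers 0 and keeps 40.
Round 4 (the licensee proposes): the licensor can get 40 next round, worth 0.92 × 40 = 36.8 now; the licensee offers that and keeps 3.2.
Round 3 (the licensor proposes): the licensee can get 3.2 next round, worth 0.72 × 3.2 = 2.304 now. The licensor offers 2.304 and keeps 40 − 2.304 = 37.696.
Round 2 (the licensee proposes): the licensor can get 37.696 next round, worth 0.92 × 37.696 = 34.68032 now, so the licensee offers 34.68032, keeping 5.31968.
Round 1 (the licensor proposes): the licensee can get 5.31968 next round, worth 0.72 × 5.31968 = 3.8301696 now. The licensor offers 3.8301696 and keeps 40 − 3.8301696 = 36.1698304.

3.83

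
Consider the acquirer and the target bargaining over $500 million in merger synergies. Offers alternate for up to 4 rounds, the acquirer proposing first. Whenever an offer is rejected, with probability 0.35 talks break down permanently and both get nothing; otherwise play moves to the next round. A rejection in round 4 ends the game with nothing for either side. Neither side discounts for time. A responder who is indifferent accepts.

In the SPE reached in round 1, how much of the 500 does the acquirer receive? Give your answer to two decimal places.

248.94

Round 4 (the target proposes): the acquirer will accept anything ≥ 0, so the target offers 0 and keeps 500.
Round 3 (the acquirer proposes): rejecting gives the target an expected 0.65 × 500 = 325; the acquirer offers that and keeps 175.
Round 2 (the target proposes): rejecting gives the acquirer an expected 0.65 × 175 = 113.75; the target offers that and keeps 386.25.
Round 1 (the acquirer proposes): rejecting gives the target an expected 0.65 × 386.25 = 251.0625, so the acquirer offers 251.0625, keeping 248.9375.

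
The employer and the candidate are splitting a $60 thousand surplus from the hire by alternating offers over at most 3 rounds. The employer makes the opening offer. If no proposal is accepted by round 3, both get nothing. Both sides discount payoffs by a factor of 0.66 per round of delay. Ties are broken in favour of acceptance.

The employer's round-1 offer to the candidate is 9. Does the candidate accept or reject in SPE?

Reject

Work out the candidate's continuation value if the offer is rejected.
Round 3 (the employer proposes): the candidate will accept anything ≥ 0, so the employer offers 0 and keeps 60.
Round 2 (the candidate proposes): the employer can get 60 next round, worth 0.66 × 60 = 39.6 now; the candidate offers that and keeps 20.4.
So by rejecting in round 1, the candidate gets 20.4 next round, worth 0.66 × 20.4 = 13.464 now.
Offer 9 < 13.464, so the candidate rejects.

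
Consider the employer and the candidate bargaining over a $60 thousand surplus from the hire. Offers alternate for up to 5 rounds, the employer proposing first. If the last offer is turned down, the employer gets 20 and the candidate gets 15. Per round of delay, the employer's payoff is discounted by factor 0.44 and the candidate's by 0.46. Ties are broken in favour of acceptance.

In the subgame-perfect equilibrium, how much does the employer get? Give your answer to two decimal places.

40.80

Round 5 (the employer proposes): the candidate gets 15 if talks fail, so the employer offers 15 and keeps 45.
Round 4 (the candidate proposes): the employer can get 45 next round, worth 0.44 × 45 = 19.8 now; the candidate offers that and keeps 40.2.
Round 3 (the employer proposes): the candidate can get 40.2 next round, worth 0.46 × 40.2 = 18.492 now; the employer offers that and keeps 41.508.
Round 2 (the candidate proposes): the employer can get 41.508 next round, worth 0.44 × 41.508 = 18.26352 now, so the candidate offers 18.26352, keeping 41.73648.
Round 1 (the employer proposes): the candidate can get 41.73648 next round, worth 0.46 × 41.73648 = 19.1987808 now. The employer offers 19.1987808 and keeps 60 − 19.1987808 = 40.8012192.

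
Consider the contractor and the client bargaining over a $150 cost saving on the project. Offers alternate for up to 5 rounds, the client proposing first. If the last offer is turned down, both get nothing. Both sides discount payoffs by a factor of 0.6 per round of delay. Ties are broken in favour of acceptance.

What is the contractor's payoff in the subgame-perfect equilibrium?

Round 5 (the client proposes): the contractor will accept anything ≥ 0, so the client offers 0 and keeps 150.
Round 4 (the contractor proposes): the client can get 150 next round, worth 0.6 × 150 = 90 now. The contractor offers 90 and keeps 150 − 90 = 60.
Round 3 (the client proposes): the contractor can get 60 next round, worth 0.6 × 60 = 36 now; the client offers that and keeps 114.
Round 2 (the contractor proposes): the client can get 114 next round, worth 0.6 × 114 = 68.4 now. The contractor offers 68.4 and keeps 150 − 68.4 = 81.6.
Round 1 (the client proposes): the contractor can get 81.6 next round, worth 0.6 × 81.6 = 48.96 now; the client offers that and keeps 101.04.

48.96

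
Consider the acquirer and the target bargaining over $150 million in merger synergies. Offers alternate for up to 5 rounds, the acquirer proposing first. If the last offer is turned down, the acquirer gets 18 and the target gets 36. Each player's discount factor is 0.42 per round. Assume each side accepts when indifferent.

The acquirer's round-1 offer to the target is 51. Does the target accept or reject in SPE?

Accept

Round 5 (the acquirer proposes): the target gets 36 if talks fail, so the acquirer offers 36 and keeps 114.
Round 4 (the target proposes): the acquirer can get 114 next round, worth 0.42 × 114 = 47.88 now, so the target offers 47.88, keeping 102.12.
Round 3 (the acquirer proposes): the target can get 102.12 next round, worth 0.42 × 102.12 = 42.8904 now, so the acquirer offers 42.8904, keeping 107.1096.
Round 2 (the target proposes): the acquirer can get 107.1096 next round, worth 0.42 × 107.1096 = 44.986032 now, so the target offers 44.986032, keeping 105.013968.
So by rejecting in round 1, the target gets 105.013968 next round, worth 0.42 × 105.013968 = 44.10586656 now.
Offer 51 ≥ 44.10586656, so the target accepts.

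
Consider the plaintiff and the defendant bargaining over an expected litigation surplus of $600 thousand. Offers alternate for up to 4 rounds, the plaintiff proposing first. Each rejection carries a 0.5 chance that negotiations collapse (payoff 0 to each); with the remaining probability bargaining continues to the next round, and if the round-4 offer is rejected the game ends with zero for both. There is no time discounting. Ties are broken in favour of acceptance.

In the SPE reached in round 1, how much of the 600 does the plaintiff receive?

375

Round 4 (the defendant proposes): the plaintiff will accept anything ≥ 0, so the defendant offers 0 and keeps 600.
Round 3 (the plaintiff proposes): rejecting gives the defendant an expected 0.5 × 600 = 300. The plaintiff offers 300 and keeps 600 − 300 = 300.
Round 2 (the defendant proposes): rejecting gives the plaintiff an expected 0.5 × 300 = 150. The defendant offers 150 and keeps 600 − 150 = 450.
Round 1 (the plaintiff proposes): rejecting gives the defendant an expected 0.5 × 450 = 225. The plaintiff offers 225 and keeps 600 − 225 = 375.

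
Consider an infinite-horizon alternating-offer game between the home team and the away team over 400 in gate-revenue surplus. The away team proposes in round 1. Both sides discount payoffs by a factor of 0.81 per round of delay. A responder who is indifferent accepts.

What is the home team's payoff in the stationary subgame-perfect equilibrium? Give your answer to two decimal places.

When the away team proposes, the home team accepts any offer worth at least 0.81 times what the home team would get by proposing next round; and vice versa.
This gives x = 400 − 0.81y and y = 400 − 0.81x, where x and y are each side's share when it proposes.
Hence (1 − 0.81·0.81)x = 400(1 − 0.81), i.e. 0.3439·x = 76.
x ≈ 220.9945; the home team's share is 400 − x ≈ 179.0055.

179.01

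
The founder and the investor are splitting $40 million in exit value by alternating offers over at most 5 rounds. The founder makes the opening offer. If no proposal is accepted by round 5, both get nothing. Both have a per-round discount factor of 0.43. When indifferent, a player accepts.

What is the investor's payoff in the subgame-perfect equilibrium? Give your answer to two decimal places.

11.62

Round 5 (the founder proposes): the investor will accept anything ≥ 0, so the founder offers 0 and keeps 40.
Round 4 (the investor proposes): the founder can get 40 next round, worth 0.43 × 40 = 17.2 now, so the investor offers 17.2, keeping 22.8.
Round 3 (the founder proposes): the investor can get 22.8 next round, worth 0.43 × 22.8 = 9.804 now. The founder offers 9.804 and keeps 40 − 9.804 = 30.196.
Round 2 (the investor proposes): the founder can get 30.196 next round, worth 0.43 × 30.196 = 12.98428 now. The investor offers 12.98428 and keeps 40 − 12.98428 = 27.01572.
Round 1 (the founder proposes): the investor can get 27.01572 next round, worth 0.43 × 27.01572 = 11.6167596 now, so the founder offers 11.6167596, keeping 28.3832404.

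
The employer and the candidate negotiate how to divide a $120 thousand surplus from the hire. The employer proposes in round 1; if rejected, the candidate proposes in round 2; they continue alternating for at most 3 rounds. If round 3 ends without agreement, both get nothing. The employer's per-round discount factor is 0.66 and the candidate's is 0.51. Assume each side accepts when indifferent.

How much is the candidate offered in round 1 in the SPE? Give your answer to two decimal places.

20.81

Round 3 (the employer proposes): the candidate will accept anything ≥ 0, so the employer offers 0 and keeps 120.
Round 2 (the candidate proposes): the employer can get 120 next round, worth 0.66 × 120 = 79.2 now. The candidate offers 79.2 and keeps 120 − 79.2 = 40.8.
Round 1 (the employer proposes): the candidate can get 40.8 next round, worth 0.51 × 40.8 = 20.808 now; the employer offers that and keeps 99.192.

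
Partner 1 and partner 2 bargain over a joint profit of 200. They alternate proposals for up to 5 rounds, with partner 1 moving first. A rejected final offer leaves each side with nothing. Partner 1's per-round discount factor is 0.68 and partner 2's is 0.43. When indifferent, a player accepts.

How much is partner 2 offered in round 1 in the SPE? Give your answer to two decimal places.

35.57

Round 5 (partner 1 proposes): partner 2 will accept anything ≥ 0, so partner 1 offers 0 and keeps 200.
Round 4 (partner 2 proposes): partner 1 can get 200 next round, worth 0.68 × 200 = 136 now. Partner 2 offers 136 and keeps 200 − 136 = 64.
Round 3 (partner 1 proposes): partner 2 can get 64 next round, worth 0.43 × 64 = 27.52 now; partner 1 offers that and keeps 172.48.
Round 2 (partner 2 proposes): partner 1 can get 172.48 next round, worth 0.68 × 172.48 = 117.2864 now. Partner 2 offers 117.2864 and keeps 200 − 117.2864 = 82.7136.
Round 1 (partner 1 proposes): partner 2 can get 82.7136 next round, worth 0.43 × 82.7136 = 35.566848 now. Partner 1 offers 35.566848 and keeps 200 − 35.566848 = 164.433152.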